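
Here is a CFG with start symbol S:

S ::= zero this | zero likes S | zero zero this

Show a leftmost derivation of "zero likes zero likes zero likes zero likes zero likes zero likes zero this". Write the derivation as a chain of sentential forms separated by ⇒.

S ⇒ zero likes S   [S ::= zero likes S]
zero likes S ⇒ zero likes zero likes S   [S ::= zero likes S]
zero likes zero likes S ⇒ zero likes zero likes zero likes S   [S ::= zero likes S]
zero likes zero likes zero likes S ⇒ zero likes zero likes zero likes zero likes S   [S ::= zero likes S]
zero likes zero likes zero likes zero likes S ⇒ zero likes zero likes zero likes zero likes zero likes S   [S ::= zero likes S]
zero likes zero likes zero likes zero likes zero likes S ⇒ zero likes zero likes zero likes zero likes zero likes zero likes S   [S ::= zero likes S]
zero likes zero likes zero likes zero likes zero likes zero likes S ⇒ zero likes zero likes zero likes zero likes zero likes zero likes zero this   [S ::= zero this]

S ⇒ zero likes S ⇒ zero likes zero likes S ⇒ zero likes zero likes zero likes S ⇒ zero likes zero likes zero likes zero likes S ⇒ zero likes zero likes zero likes zero likes zero likes S ⇒ zero likes zero likes zero likes zero likes zero likes zero likes S ⇒ zero likes zero likes zero likes zero likes zero likes zero likes zero this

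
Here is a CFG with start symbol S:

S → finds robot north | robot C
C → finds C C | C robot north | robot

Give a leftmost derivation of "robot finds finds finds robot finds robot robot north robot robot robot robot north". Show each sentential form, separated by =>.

S => robot C => robot C robot north => robot finds C C robot north => robot finds finds C C C robot north => robot finds finds finds C C C C robot north => robot finds finds finds robot C C C robot north => robot finds finds finds robot finds C C C C robot north => robot finds finds finds robot finds C robot north C C C robot north => robot finds finds finds robot finds robot robot north C C C robot north => robot finds finds finds robot finds robot robot north robot C C robot north => robot finds finds finds robot finds robot robot north robot robot C robot north => robot finds finds finds robot finds robot robot north robot robot robot robot north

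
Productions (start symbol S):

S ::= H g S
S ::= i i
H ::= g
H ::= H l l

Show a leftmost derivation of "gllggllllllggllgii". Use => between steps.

S=>HgS=>HllgS=>gllgS=>gllgHgS=>gllgHllgS=>gllgHllllgS=>gllgHllllllgS=>gllggllllllgS=>gllggllllllgHgS=>gllggllllllgHllgS=>gllggllllllggllgS=>gllggllllllggllgii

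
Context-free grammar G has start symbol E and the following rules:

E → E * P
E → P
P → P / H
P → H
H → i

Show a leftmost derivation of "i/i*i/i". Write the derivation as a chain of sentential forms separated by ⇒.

E ⇒ E*P   [E → E * P]
E*P ⇒ P*P   [E → P]
P*P ⇒ P/H*P   [P → P / H]
P/H*P ⇒ H/H*P   [P → H]
H/H*P ⇒ i/H*P   [H → i]
i/H*P ⇒ i/i*P   [H → i]
i/i*P ⇒ i/i*P/H   [P → P / H]
i/i*P/H ⇒ i/i*H/H   [P → H]
i/i*H/H ⇒ i/i*i/H   [H → i]
i/i*i/H ⇒ i/i*i/i   [H → i]

E ⇒ E*P ⇒ P*P ⇒ P/H*P ⇒ H/H*P ⇒ i/H*P ⇒ i/i*P ⇒ i/i*P/H ⇒ i/i*H/H ⇒ i/i*i/H ⇒ i/i*i/i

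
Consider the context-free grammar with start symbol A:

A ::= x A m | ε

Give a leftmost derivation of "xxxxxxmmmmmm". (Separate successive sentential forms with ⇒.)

A ⇒ xAm ⇒ xxAmm ⇒ xxxAmmm ⇒ xxxxAmmmm ⇒ xxxxxAmmmmm ⇒ xxxxxxAmmmmmm ⇒ xxxxxxmmmmmm

A ⇒ xAm   [A ::= x A m]
xAm ⇒ xxAmm   [A ::= x A m]
xxAmm ⇒ xxxAmmm   [A ::= x A m]
xxxAmmm ⇒ xxxxAmmmm   [A ::= x A m]
xxxxAmmmm ⇒ xxxxxAmmmmm   [A ::= x A m]
xxxxxAmmmmm ⇒ xxxxxxAmmmmmm   [A ::= x A m]
xxxxxxAmmmmmm ⇒ xxxxxxmmmmmm   [A ::= ε]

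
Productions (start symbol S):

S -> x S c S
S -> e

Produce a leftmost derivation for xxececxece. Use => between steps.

S=>xScS=>xxScScS=>xxecScS=>xxececS=>xxececxScS=>xxececxecS=>xxececxece

S => xScS   [S -> x S c S]
xScS => xxScScS   [S -> x S c S]
xxScScS => xxecScS   [S -> e]
xxecScS => xxececS   [S -> e]
xxececS => xxececxScS   [S -> x S c S]
xxececxScS => xxececxecS   [S -> e]
xxececxecS => xxececxece   [S -> e]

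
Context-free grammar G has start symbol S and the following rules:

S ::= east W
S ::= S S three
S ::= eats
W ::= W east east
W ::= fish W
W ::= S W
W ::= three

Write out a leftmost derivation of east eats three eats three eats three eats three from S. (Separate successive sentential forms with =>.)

S => S S three => S S three S three => S S three S three S three => east W S three S three S three => east S W S three S three S three => east eats W S three S three S three => east eats three S three S three S three => east eats three eats three S three S three => east eats three eats three eats three S three => east eats three eats three eats three eats three

S => S S three   [S ::= S S three]
S S three => S S three S three   [S ::= S S three]
S S three S three => S S three S three S three   [S ::= S S three]
S S three S three S three => east W S three S three S three   [S ::= east W]
east W S three S three S three => east S W S three S three S three   [W ::= S W]
east S W S three S three S three => east eats W S three S three S three   [S ::= eats]
east eats W S three S three S three => east eats three S three S three S three   [W ::= three]
east eats three S three S three S three => east eats three eats three S three S three   [S ::= eats]
east eats three eats three S three S three => east eats three eats three eats three S three   [S ::= eats]
east eats three eats three eats three S three => east eats three eats three eats three eats three   [S ::= eats]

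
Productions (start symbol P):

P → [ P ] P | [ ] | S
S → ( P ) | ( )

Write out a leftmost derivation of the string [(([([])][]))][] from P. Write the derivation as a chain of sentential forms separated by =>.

P => [P]P   [P → [ P ] P]
[P]P => [S]P   [P → S]
[S]P => [(P)]P   [S → ( P )]
[(P)]P => [(S)]P   [P → S]
[(S)]P => [((P))]P   [S → ( P )]
[((P))]P => [(([P]P))]P   [P → [ P ] P]
[(([P]P))]P => [(([S]P))]P   [P → S]
[(([S]P))]P => [(([(P)]P))]P   [S → ( P )]
[(([(P)]P))]P => [(([([])]P))]P   [P → [ ]]
[(([([])]P))]P => [(([([])][]))]P   [P → [ ]]
[(([([])][]))]P => [(([([])][]))][]   [P → [ ]]

P => [P]P => [S]P => [(P)]P => [(S)]P => [((P))]P => [(([P]P))]P => [(([S]P))]P => [(([(P)]P))]P => [(([([])]P))]P => [(([([])][]))]P => [(([([])][]))][]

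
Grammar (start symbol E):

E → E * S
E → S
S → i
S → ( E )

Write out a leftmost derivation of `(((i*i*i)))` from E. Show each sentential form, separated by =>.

E => S   [E → S]
S => (E)   [S → ( E )]
(E) => (S)   [E → S]
(S) => ((E))   [S → ( E )]
((E)) => ((S))   [E → S]
((S)) => (((E)))   [S → ( E )]
(((E))) => (((E*S)))   [E → E * S]
(((E*S))) => (((E*S*S)))   [E → E * S]
(((E*S*S))) => (((S*S*S)))   [E → S]
(((S*S*S))) => (((i*S*S)))   [S → i]
(((i*S*S))) => (((i*i*S)))   [S → i]
(((i*i*S))) => (((i*i*i)))   [S → i]

E => S => (E) => (S) => ((E)) => ((S)) => (((E))) => (((E*S))) => (((E*S*S))) => (((S*S*S))) => (((i*S*S))) => (((i*i*S))) => (((i*i*i)))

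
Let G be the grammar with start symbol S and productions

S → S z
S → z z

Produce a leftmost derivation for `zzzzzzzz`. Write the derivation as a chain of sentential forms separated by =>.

S => Sz   [S → S z]
Sz => Szz   [S → S z]
Szz => Szzz   [S → S z]
Szzz => Szzzz   [S → S z]
Szzzz => Szzzzz   [S → S z]
Szzzzz => Szzzzzz   [S → S z]
Szzzzzz => zzzzzzzz   [S → z z]

S => Sz => Szz => Szzz => Szzzz => Szzzzz => Szzzzzz => zzzzzzzz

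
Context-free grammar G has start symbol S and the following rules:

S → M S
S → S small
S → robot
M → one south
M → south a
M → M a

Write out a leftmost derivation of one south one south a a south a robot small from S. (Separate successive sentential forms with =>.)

S => M S => one south S => one south M S => one south M a S => one south M a a S => one south one south a a S => one south one south a a S small => one south one south a a M S small => one south one south a a south a S small => one south one south a a south a robot small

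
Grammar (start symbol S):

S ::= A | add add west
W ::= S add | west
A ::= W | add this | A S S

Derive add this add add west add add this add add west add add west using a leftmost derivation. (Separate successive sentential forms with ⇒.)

S ⇒ A   [S ::= A]
A ⇒ A S S   [A ::= A S S]
A S S ⇒ add this S S   [A ::= add this]
add this S S ⇒ add this A S   [S ::= A]
add this A S ⇒ add this W S   [A ::= W]
add this W S ⇒ add this S add S   [W ::= S add]
add this S add S ⇒ add this add add west add S   [S ::= add add west]
add this add add west add S ⇒ add this add add west add A   [S ::= A]
add this add add west add A ⇒ add this add add west add A S S   [A ::= A S S]
add this add add west add A S S ⇒ add this add add west add add this S S   [A ::= add this]
add this add add west add add this S S ⇒ add this add add west add add this add add west S   [S ::= add add west]
add this add add west add add this add add west S ⇒ add this add add west add add this add add west add add west   [S ::= add add west]

S ⇒ A ⇒ A S S ⇒ add this S S ⇒ add this A S ⇒ add this W S ⇒ add this S add S ⇒ add this add add west add S ⇒ add this add add west add A ⇒ add this add add west add A S S ⇒ add this add add west add add this S S ⇒ add this add add west add add this add add west S ⇒ add this add add west add add this add add west add add west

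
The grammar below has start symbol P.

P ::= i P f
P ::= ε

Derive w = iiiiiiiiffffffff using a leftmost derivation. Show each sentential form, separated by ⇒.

P ⇒ iPf   [P ::= i P f]
iPf ⇒ iiPff   [P ::= i P f]
iiPff ⇒ iiiPfff   [P ::= i P f]
iiiPfff ⇒ iiiiPffff   [P ::= i P f]
iiiiPffff ⇒ iiiiiPfffff   [P ::= i P f]
iiiiiPfffff ⇒ iiiiiiPffffff   [P ::= i P f]
iiiiiiPffffff ⇒ iiiiiiiPfffffff   [P ::= i P f]
iiiiiiiPfffffff ⇒ iiiiiiiiPffffffff   [P ::= i P f]
iiiiiiiiPffffffff ⇒ iiiiiiiiffffffff   [P ::= ε]

P ⇒ iPf ⇒ iiPff ⇒ iiiPfff ⇒ iiiiPffff ⇒ iiiiiPfffff ⇒ iiiiiiPffffff ⇒ iiiiiiiPfffffff ⇒ iiiiiiiiPffffffff ⇒ iiiiiiiiffffffff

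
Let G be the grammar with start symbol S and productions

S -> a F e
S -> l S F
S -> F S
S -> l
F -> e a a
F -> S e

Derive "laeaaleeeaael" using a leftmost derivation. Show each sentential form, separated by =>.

S=>FS=>SeS=>lSFeS=>laFeFeS=>laSeeFeS=>laFSeeFeS=>laeaaSeeFeS=>laeaaleeFeS=>laeaaleeeaaeS=>laeaaleeeaael

S => FS   [S -> F S]
FS => SeS   [F -> S e]
SeS => lSFeS   [S -> l S F]
lSFeS => laFeFeS   [S -> a F e]
laFeFeS => laSeeFeS   [F -> S e]
laSeeFeS => laFSeeFeS   [S -> F S]
laFSeeFeS => laeaaSeeFeS   [F -> e a a]
laeaaSeeFeS => laeaaleeFeS   [S -> l]
laeaaleeFeS => laeaaleeeaaeS   [F -> e a a]
laeaaleeeaaeS => laeaaleeeaael   [S -> l]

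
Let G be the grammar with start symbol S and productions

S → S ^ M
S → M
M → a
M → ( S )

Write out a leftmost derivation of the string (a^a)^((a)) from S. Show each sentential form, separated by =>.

S=>S^M=>M^M=>(S)^M=>(S^M)^M=>(M^M)^M=>(a^M)^M=>(a^a)^M=>(a^a)^(S)=>(a^a)^(M)=>(a^a)^((S))=>(a^a)^((M))=>(a^a)^((a))

S => S^M   [S → S ^ M]
S^M => M^M   [S → M]
M^M => (S)^M   [M → ( S )]
(S)^M => (S^M)^M   [S → S ^ M]
(S^M)^M => (M^M)^M   [S → M]
(M^M)^M => (a^M)^M   [M → a]
(a^M)^M => (a^a)^M   [M → a]
(a^a)^M => (a^a)^(S)   [M → ( S )]
(a^a)^(S) => (a^a)^(M)   [S → M]
(a^a)^(M) => (a^a)^((S))   [M → ( S )]
(a^a)^((S)) => (a^a)^((M))   [S → M]
(a^a)^((M)) => (a^a)^((a))   [M → a]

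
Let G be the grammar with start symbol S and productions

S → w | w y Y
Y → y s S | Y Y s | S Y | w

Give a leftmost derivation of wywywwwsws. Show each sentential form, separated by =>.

S => wyY   [S → w y Y]
wyY => wyYYs   [Y → Y Y s]
wyYYs => wyYYsYs   [Y → Y Y s]
wyYYsYs => wySYYsYs   [Y → S Y]
wySYYsYs => wywyYYYsYs   [S → w y Y]
wywyYYYsYs => wywywYYsYs   [Y → w]
wywywYYsYs => wywywwYsYs   [Y → w]
wywywwYsYs => wywywwwsYs   [Y → w]
wywywwwsYs => wywywwwsws   [Y → w]

S=>wyY=>wyYYs=>wyYYsYs=>wySYYsYs=>wywyYYYsYs=>wywywYYsYs=>wywywwYsYs=>wywywwwsYs=>wywywwwsws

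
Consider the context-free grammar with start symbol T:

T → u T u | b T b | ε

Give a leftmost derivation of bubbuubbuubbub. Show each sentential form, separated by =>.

T => bTb   [T → b T b]
bTb => buTub   [T → u T u]
buTub => bubTbub   [T → b T b]
bubTbub => bubbTbbub   [T → b T b]
bubbTbbub => bubbuTubbub   [T → u T u]
bubbuTubbub => bubbuuTuubbub   [T → u T u]
bubbuuTuubbub => bubbuubTbuubbub   [T → b T b]
bubbuubTbuubbub => bubbuubbuubbub   [T → ε]

T => bTb => buTub => bubTbub => bubbTbbub => bubbuTubbub => bubbuuTuubbub => bubbuubTbuubbub => bubbuubbuubbub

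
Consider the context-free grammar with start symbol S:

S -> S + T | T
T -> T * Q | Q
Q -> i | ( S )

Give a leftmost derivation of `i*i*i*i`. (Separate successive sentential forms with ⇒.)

S ⇒ T   [S -> T]
T ⇒ T*Q   [T -> T * Q]
T*Q ⇒ T*Q*Q   [T -> T * Q]
T*Q*Q ⇒ T*Q*Q*Q   [T -> T * Q]
T*Q*Q*Q ⇒ Q*Q*Q*Q   [T -> Q]
Q*Q*Q*Q ⇒ i*Q*Q*Q   [Q -> i]
i*Q*Q*Q ⇒ i*i*Q*Q   [Q -> i]
i*i*Q*Q ⇒ i*i*i*Q   [Q -> i]
i*i*i*Q ⇒ i*i*i*i   [Q -> i]

S ⇒ T ⇒ T*Q ⇒ T*Q*Q ⇒ T*Q*Q*Q ⇒ Q*Q*Q*Q ⇒ i*Q*Q*Q ⇒ i*i*Q*Q ⇒ i*i*i*Q ⇒ i*i*i*i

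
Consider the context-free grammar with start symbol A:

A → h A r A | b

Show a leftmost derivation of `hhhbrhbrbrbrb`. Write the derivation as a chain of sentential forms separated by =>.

A => hArA => hhArArA => hhhArArArA => hhhbrArArA => hhhbrhArArArA => hhhbrhbrArArA => hhhbrhbrbrArA => hhhbrhbrbrbrA => hhhbrhbrbrbrb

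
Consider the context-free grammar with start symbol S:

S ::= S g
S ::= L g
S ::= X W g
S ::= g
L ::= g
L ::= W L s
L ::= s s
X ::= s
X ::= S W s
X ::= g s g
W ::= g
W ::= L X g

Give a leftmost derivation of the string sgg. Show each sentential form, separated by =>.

S => XWg => sWg => sgg

S => XWg   [S ::= X W g]
XWg => sWg   [X ::= s]
sWg => sgg   [W ::= g]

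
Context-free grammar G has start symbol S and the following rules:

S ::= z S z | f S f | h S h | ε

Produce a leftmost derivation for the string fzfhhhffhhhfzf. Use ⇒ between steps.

S⇒fSf⇒fzSzf⇒fzfSfzf⇒fzfhShfzf⇒fzfhhShhfzf⇒fzfhhhShhhfzf⇒fzfhhhfSfhhhfzf⇒fzfhhhffhhhfzf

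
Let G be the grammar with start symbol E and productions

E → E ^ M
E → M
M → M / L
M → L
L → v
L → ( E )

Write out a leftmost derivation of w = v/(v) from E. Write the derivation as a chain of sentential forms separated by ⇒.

E ⇒ M   [E → M]
M ⇒ M/L   [M → M / L]
M/L ⇒ L/L   [M → L]
L/L ⇒ v/L   [L → v]
v/L ⇒ v/(E)   [L → ( E )]
v/(E) ⇒ v/(M)   [E → M]
v/(M) ⇒ v/(L)   [M → L]
v/(L) ⇒ v/(v)   [L → v]

E⇒M⇒M/L⇒L/L⇒v/L⇒v/(E)⇒v/(M)⇒v/(L)⇒v/(v)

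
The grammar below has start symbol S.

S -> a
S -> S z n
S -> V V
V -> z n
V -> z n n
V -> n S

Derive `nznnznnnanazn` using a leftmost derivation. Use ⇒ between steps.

S ⇒ VV   [S -> V V]
VV ⇒ nSV   [V -> n S]
nSV ⇒ nVVV   [S -> V V]
nVVV ⇒ nznVV   [V -> z n]
nznVV ⇒ nznnSV   [V -> n S]
nznnSV ⇒ nznnVVV   [S -> V V]
nznnVVV ⇒ nznnznnVV   [V -> z n n]
nznnznnVV ⇒ nznnznnnSV   [V -> n S]
nznnznnnSV ⇒ nznnznnnaV   [S -> a]
nznnznnnaV ⇒ nznnznnnanS   [V -> n S]
nznnznnnanS ⇒ nznnznnnanSzn   [S -> S z n]
nznnznnnanSzn ⇒ nznnznnnanazn   [S -> a]

S ⇒ VV ⇒ nSV ⇒ nVVV ⇒ nznVV ⇒ nznnSV ⇒ nznnVVV ⇒ nznnznnVV ⇒ nznnznnnSV ⇒ nznnznnnaV ⇒ nznnznnnanS ⇒ nznnznnnanSzn ⇒ nznnznnnanazn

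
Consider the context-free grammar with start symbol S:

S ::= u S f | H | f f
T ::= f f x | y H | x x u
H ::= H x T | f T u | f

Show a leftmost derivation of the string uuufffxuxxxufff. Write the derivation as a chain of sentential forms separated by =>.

S => uSf   [S ::= u S f]
uSf => uuSff   [S ::= u S f]
uuSff => uuuSfff   [S ::= u S f]
uuuSfff => uuuHfff   [S ::= H]
uuuHfff => uuuHxTfff   [H ::= H x T]
uuuHxTfff => uuufTuxTfff   [H ::= f T u]
uuufTuxTfff => uuufffxuxTfff   [T ::= f f x]
uuufffxuxTfff => uuufffxuxxxufff   [T ::= x x u]

S => uSf => uuSff => uuuSfff => uuuHfff => uuuHxTfff => uuufTuxTfff => uuufffxuxTfff => uuufffxuxxxufff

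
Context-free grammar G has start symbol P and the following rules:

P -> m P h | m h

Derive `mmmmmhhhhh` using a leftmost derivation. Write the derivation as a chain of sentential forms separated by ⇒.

P ⇒ mPh   [P -> m P h]
mPh ⇒ mmPhh   [P -> m P h]
mmPhh ⇒ mmmPhhh   [P -> m P h]
mmmPhhh ⇒ mmmmPhhhh   [P -> m P h]
mmmmPhhhh ⇒ mmmmmhhhhh   [P -> m h]

P ⇒ mPh ⇒ mmPhh ⇒ mmmPhhh ⇒ mmmmPhhhh ⇒ mmmmmhhhhh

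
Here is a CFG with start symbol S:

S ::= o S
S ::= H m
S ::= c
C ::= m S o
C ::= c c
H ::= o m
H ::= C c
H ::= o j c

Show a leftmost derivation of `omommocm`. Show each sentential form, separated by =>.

S => oS   [S ::= o S]
oS => oHm   [S ::= H m]
oHm => oCcm   [H ::= C c]
oCcm => omSocm   [C ::= m S o]
omSocm => omHmocm   [S ::= H m]
omHmocm => omommocm   [H ::= o m]

S => oS => oHm => oCcm => omSocm => omHmocm => omommocm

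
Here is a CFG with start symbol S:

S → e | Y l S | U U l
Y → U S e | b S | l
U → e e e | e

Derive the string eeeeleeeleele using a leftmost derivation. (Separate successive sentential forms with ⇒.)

S ⇒ YlS   [S → Y l S]
YlS ⇒ USelS   [Y → U S e]
USelS ⇒ eSelS   [U → e]
eSelS ⇒ eYlSelS   [S → Y l S]
eYlSelS ⇒ eUSelSelS   [Y → U S e]
eUSelSelS ⇒ eeSelSelS   [U → e]
eeSelSelS ⇒ eeeelSelS   [S → e]
eeeelSelS ⇒ eeeelYlSelS   [S → Y l S]
eeeelYlSelS ⇒ eeeelUSelSelS   [Y → U S e]
eeeelUSelSelS ⇒ eeeeleSelSelS   [U → e]
eeeeleSelSelS ⇒ eeeeleeelSelS   [S → e]
eeeeleeelSelS ⇒ eeeeleeeleelS   [S → e]
eeeeleeeleelS ⇒ eeeeleeeleele   [S → e]

S⇒YlS⇒USelS⇒eSelS⇒eYlSelS⇒eUSelSelS⇒eeSelSelS⇒eeeelSelS⇒eeeelYlSelS⇒eeeelUSelSelS⇒eeeeleSelSelS⇒eeeeleeelSelS⇒eeeeleeeleelS⇒eeeeleeeleele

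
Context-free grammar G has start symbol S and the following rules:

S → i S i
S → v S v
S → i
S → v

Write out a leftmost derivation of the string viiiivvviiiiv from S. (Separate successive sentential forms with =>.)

S => vSv   [S → v S v]
vSv => viSiv   [S → i S i]
viSiv => viiSiiv   [S → i S i]
viiSiiv => viiiSiiiv   [S → i S i]
viiiSiiiv => viiiiSiiiiv   [S → i S i]
viiiiSiiiiv => viiiivSviiiiv   [S → v S v]
viiiivSviiiiv => viiiivvviiiiv   [S → v]

S => vSv => viSiv => viiSiiv => viiiSiiiv => viiiiSiiiiv => viiiivSviiiiv => viiiivvviiiiv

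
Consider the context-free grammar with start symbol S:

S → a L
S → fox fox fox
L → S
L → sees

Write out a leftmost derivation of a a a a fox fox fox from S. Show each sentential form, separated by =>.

S => a L => a S => a a L => a a S => a a a L => a a a S => a a a a L => a a a a S => a a a a fox fox fox

S => a L   [S → a L]
a L => a S   [L → S]
a S => a a L   [S → a L]
a a L => a a S   [L → S]
a a S => a a a L   [S → a L]
a a a L => a a a S   [L → S]
a a a S => a a a a L   [S → a L]
a a a a L => a a a a S   [L → S]
a a a a S => a a a a fox fox fox   [S → fox fox fox]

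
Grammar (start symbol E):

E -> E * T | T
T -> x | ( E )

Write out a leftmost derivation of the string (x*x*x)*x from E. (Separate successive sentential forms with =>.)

E => E*T   [E -> E * T]
E*T => T*T   [E -> T]
T*T => (E)*T   [T -> ( E )]
(E)*T => (E*T)*T   [E -> E * T]
(E*T)*T => (E*T*T)*T   [E -> E * T]
(E*T*T)*T => (T*T*T)*T   [E -> T]
(T*T*T)*T => (x*T*T)*T   [T -> x]
(x*T*T)*T => (x*x*T)*T   [T -> x]
(x*x*T)*T => (x*x*x)*T   [T -> x]
(x*x*x)*T => (x*x*x)*x   [T -> x]

E=>E*T=>T*T=>(E)*T=>(E*T)*T=>(E*T*T)*T=>(T*T*T)*T=>(x*T*T)*T=>(x*x*T)*T=>(x*x*x)*T=>(x*x*x)*x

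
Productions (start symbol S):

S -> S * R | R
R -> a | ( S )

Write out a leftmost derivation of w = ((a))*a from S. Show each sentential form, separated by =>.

S => S*R   [S -> S * R]
S*R => R*R   [S -> R]
R*R => (S)*R   [R -> ( S )]
(S)*R => (R)*R   [S -> R]
(R)*R => ((S))*R   [R -> ( S )]
((S))*R => ((R))*R   [S -> R]
((R))*R => ((a))*R   [R -> a]
((a))*R => ((a))*a   [R -> a]

S=>S*R=>R*R=>(S)*R=>(R)*R=>((S))*R=>((R))*R=>((a))*R=>((a))*a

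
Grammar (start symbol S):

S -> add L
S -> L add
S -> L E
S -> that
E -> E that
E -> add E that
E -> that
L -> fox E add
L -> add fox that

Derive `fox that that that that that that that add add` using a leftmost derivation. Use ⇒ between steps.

S ⇒ L add ⇒ fox E add add ⇒ fox E that add add ⇒ fox E that that add add ⇒ fox E that that that add add ⇒ fox E that that that that add add ⇒ fox E that that that that that add add ⇒ fox E that that that that that that add add ⇒ fox that that that that that that that add add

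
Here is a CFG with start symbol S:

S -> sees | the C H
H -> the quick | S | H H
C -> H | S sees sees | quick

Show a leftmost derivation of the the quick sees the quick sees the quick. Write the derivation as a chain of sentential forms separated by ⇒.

S ⇒ the C H ⇒ the H H ⇒ the the quick H ⇒ the the quick H H ⇒ the the quick H H H ⇒ the the quick S H H ⇒ the the quick sees H H ⇒ the the quick sees the quick H ⇒ the the quick sees the quick H H ⇒ the the quick sees the quick S H ⇒ the the quick sees the quick sees H ⇒ the the quick sees the quick sees the quick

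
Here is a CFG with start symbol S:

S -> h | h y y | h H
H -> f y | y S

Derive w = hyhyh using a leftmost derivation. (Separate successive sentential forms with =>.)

S => hH => hyS => hyhH => hyhyS => hyhyh

S => hH   [S -> h H]
hH => hyS   [H -> y S]
hyS => hyhH   [S -> h H]
hyhH => hyhyS   [H -> y S]
hyhyS => hyhyh   [S -> h]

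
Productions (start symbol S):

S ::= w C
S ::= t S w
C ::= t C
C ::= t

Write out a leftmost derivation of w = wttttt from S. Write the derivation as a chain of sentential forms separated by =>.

S => wC => wtC => wttC => wtttC => wttttC => wttttt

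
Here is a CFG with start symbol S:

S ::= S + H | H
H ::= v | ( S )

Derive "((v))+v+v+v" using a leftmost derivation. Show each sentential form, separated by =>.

S => S+H   [S ::= S + H]
S+H => S+H+H   [S ::= S + H]
S+H+H => S+H+H+H   [S ::= S + H]
S+H+H+H => H+H+H+H   [S ::= H]
H+H+H+H => (S)+H+H+H   [H ::= ( S )]
(S)+H+H+H => (H)+H+H+H   [S ::= H]
(H)+H+H+H => ((S))+H+H+H   [H ::= ( S )]
((S))+H+H+H => ((H))+H+H+H   [S ::= H]
((H))+H+H+H => ((v))+H+H+H   [H ::= v]
((v))+H+H+H => ((v))+v+H+H   [H ::= v]
((v))+v+H+H => ((v))+v+v+H   [H ::= v]
((v))+v+v+H => ((v))+v+v+v   [H ::= v]

S => S+H => S+H+H => S+H+H+H => H+H+H+H => (S)+H+H+H => (H)+H+H+H => ((S))+H+H+H => ((H))+H+H+H => ((v))+H+H+H => ((v))+v+H+H => ((v))+v+v+H => ((v))+v+v+v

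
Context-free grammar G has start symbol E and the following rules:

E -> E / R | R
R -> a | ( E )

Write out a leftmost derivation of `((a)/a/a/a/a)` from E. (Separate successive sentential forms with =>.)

E => R   [E -> R]
R => (E)   [R -> ( E )]
(E) => (E/R)   [E -> E / R]
(E/R) => (E/R/R)   [E -> E / R]
(E/R/R) => (E/R/R/R)   [E -> E / R]
(E/R/R/R) => (E/R/R/R/R)   [E -> E / R]
(E/R/R/R/R) => (R/R/R/R/R)   [E -> R]
(R/R/R/R/R) => ((E)/R/R/R/R)   [R -> ( E )]
((E)/R/R/R/R) => ((R)/R/R/R/R)   [E -> R]
((R)/R/R/R/R) => ((a)/R/R/R/R)   [R -> a]
((a)/R/R/R/R) => ((a)/a/R/R/R)   [R -> a]
((a)/a/R/R/R) => ((a)/a/a/R/R)   [R -> a]
((a)/a/a/R/R) => ((a)/a/a/a/R)   [R -> a]
((a)/a/a/a/R) => ((a)/a/a/a/a)   [R -> a]

E=>R=>(E)=>(E/R)=>(E/R/R)=>(E/R/R/R)=>(E/R/R/R/R)=>(R/R/R/R/R)=>((E)/R/R/R/R)=>((R)/R/R/R/R)=>((a)/R/R/R/R)=>((a)/a/R/R/R)=>((a)/a/a/R/R)=>((a)/a/a/a/R)=>((a)/a/a/a/a)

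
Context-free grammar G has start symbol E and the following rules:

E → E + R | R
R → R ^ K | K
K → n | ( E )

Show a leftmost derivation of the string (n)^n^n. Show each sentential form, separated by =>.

E=>R=>R^K=>R^K^K=>K^K^K=>(E)^K^K=>(R)^K^K=>(K)^K^K=>(n)^K^K=>(n)^n^K=>(n)^n^n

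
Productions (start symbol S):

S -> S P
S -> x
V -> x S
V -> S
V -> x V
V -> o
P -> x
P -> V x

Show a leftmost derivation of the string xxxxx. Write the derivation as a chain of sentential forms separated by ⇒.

S ⇒ SP ⇒ xP ⇒ xVx ⇒ xSx ⇒ xSPx ⇒ xxPx ⇒ xxVxx ⇒ xxSxx ⇒ xxxxx

S ⇒ SP   [S -> S P]
SP ⇒ xP   [S -> x]
xP ⇒ xVx   [P -> V x]
xVx ⇒ xSx   [V -> S]
xSx ⇒ xSPx   [S -> S P]
xSPx ⇒ xxPx   [S -> x]
xxPx ⇒ xxVxx   [P -> V x]
xxVxx ⇒ xxSxx   [V -> S]
xxSxx ⇒ xxxxx   [S -> x]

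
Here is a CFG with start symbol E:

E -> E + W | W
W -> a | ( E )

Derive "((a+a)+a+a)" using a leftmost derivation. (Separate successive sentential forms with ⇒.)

E ⇒ W   [E -> W]
W ⇒ (E)   [W -> ( E )]
(E) ⇒ (E+W)   [E -> E + W]
(E+W) ⇒ (E+W+W)   [E -> E + W]
(E+W+W) ⇒ (W+W+W)   [E -> W]
(W+W+W) ⇒ ((E)+W+W)   [W -> ( E )]
((E)+W+W) ⇒ ((E+W)+W+W)   [E -> E + W]
((E+W)+W+W) ⇒ ((W+W)+W+W)   [E -> W]
((W+W)+W+W) ⇒ ((a+W)+W+W)   [W -> a]
((a+W)+W+W) ⇒ ((a+a)+W+W)   [W -> a]
((a+a)+W+W) ⇒ ((a+a)+a+W)   [W -> a]
((a+a)+a+W) ⇒ ((a+a)+a+a)   [W -> a]

E ⇒ W ⇒ (E) ⇒ (E+W) ⇒ (E+W+W) ⇒ (W+W+W) ⇒ ((E)+W+W) ⇒ ((E+W)+W+W) ⇒ ((W+W)+W+W) ⇒ ((a+W)+W+W) ⇒ ((a+a)+W+W) ⇒ ((a+a)+a+W) ⇒ ((a+a)+a+a)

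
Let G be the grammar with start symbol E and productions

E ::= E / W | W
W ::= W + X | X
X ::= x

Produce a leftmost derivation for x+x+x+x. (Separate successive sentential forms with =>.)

E=>W=>W+X=>W+X+X=>W+X+X+X=>X+X+X+X=>x+X+X+X=>x+x+X+X=>x+x+x+X=>x+x+x+x

E => W   [E ::= W]
W => W+X   [W ::= W + X]
W+X => W+X+X   [W ::= W + X]
W+X+X => W+X+X+X   [W ::= W + X]
W+X+X+X => X+X+X+X   [W ::= X]
X+X+X+X => x+X+X+X   [X ::= x]
x+X+X+X => x+x+X+X   [X ::= x]
x+x+X+X => x+x+x+X   [X ::= x]
x+x+x+X => x+x+x+x   [X ::= x]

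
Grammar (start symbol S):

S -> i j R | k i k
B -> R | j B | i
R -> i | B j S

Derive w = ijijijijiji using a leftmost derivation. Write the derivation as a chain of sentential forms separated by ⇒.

S ⇒ ijR ⇒ ijBjS ⇒ ijRjS ⇒ ijBjSjS ⇒ ijijSjS ⇒ ijijijRjS ⇒ ijijijijS ⇒ ijijijijijR ⇒ ijijijijiji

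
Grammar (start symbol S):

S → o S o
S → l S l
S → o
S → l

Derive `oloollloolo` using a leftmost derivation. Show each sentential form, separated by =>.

S => oSo => olSlo => oloSolo => olooSoolo => oloolSloolo => oloollloolo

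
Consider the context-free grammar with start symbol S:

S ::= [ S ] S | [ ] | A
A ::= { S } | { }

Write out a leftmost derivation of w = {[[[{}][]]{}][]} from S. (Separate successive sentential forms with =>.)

S => A   [S ::= A]
A => {S}   [A ::= { S }]
{S} => {[S]S}   [S ::= [ S ] S]
{[S]S} => {[[S]S]S}   [S ::= [ S ] S]
{[[S]S]S} => {[[[S]S]S]S}   [S ::= [ S ] S]
{[[[S]S]S]S} => {[[[A]S]S]S}   [S ::= A]
{[[[A]S]S]S} => {[[[{}]S]S]S}   [A ::= { }]
{[[[{}]S]S]S} => {[[[{}][]]S]S}   [S ::= [ ]]
{[[[{}][]]S]S} => {[[[{}][]]A]S}   [S ::= A]
{[[[{}][]]A]S} => {[[[{}][]]{}]S}   [A ::= { }]
{[[[{}][]]{}]S} => {[[[{}][]]{}][]}   [S ::= [ ]]

S=>A=>{S}=>{[S]S}=>{[[S]S]S}=>{[[[S]S]S]S}=>{[[[A]S]S]S}=>{[[[{}]S]S]S}=>{[[[{}][]]S]S}=>{[[[{}][]]A]S}=>{[[[{}][]]{}]S}=>{[[[{}][]]{}][]}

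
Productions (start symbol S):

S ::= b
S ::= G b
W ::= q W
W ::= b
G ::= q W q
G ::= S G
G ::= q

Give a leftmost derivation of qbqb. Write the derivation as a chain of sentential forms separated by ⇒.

S⇒Gb⇒SGb⇒GbGb⇒qbGb⇒qbqb

S ⇒ Gb   [S ::= G b]
Gb ⇒ SGb   [G ::= S G]
SGb ⇒ GbGb   [S ::= G b]
GbGb ⇒ qbGb   [G ::= q]
qbGb ⇒ qbqb   [G ::= q]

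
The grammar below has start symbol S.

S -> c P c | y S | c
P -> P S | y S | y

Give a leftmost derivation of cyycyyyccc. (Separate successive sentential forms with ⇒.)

S ⇒ cPc   [S -> c P c]
cPc ⇒ cySc   [P -> y S]
cySc ⇒ cyySc   [S -> y S]
cyySc ⇒ cyycPcc   [S -> c P c]
cyycPcc ⇒ cyycPScc   [P -> P S]
cyycPScc ⇒ cyycyScc   [P -> y]
cyycyScc ⇒ cyycyyScc   [S -> y S]
cyycyyScc ⇒ cyycyyyScc   [S -> y S]
cyycyyyScc ⇒ cyycyyyccc   [S -> c]

S⇒cPc⇒cySc⇒cyySc⇒cyycPcc⇒cyycPScc⇒cyycyScc⇒cyycyyScc⇒cyycyyyScc⇒cyycyyyccc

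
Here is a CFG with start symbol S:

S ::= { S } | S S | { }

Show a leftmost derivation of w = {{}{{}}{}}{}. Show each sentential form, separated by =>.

S => SS   [S ::= S S]
SS => {S}S   [S ::= { S }]
{S}S => {SS}S   [S ::= S S]
{SS}S => {SSS}S   [S ::= S S]
{SSS}S => {{}SS}S   [S ::= { }]
{{}SS}S => {{}{S}S}S   [S ::= { S }]
{{}{S}S}S => {{}{{}}S}S   [S ::= { }]
{{}{{}}S}S => {{}{{}}{}}S   [S ::= { }]
{{}{{}}{}}S => {{}{{}}{}}{}   [S ::= { }]

S => SS => {S}S => {SS}S => {SSS}S => {{}SS}S => {{}{S}S}S => {{}{{}}S}S => {{}{{}}{}}S => {{}{{}}{}}{}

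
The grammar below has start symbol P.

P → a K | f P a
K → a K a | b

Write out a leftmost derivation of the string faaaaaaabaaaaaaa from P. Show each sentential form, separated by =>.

P => fPa   [P → f P a]
fPa => faKa   [P → a K]
faKa => faaKaa   [K → a K a]
faaKaa => faaaKaaa   [K → a K a]
faaaKaaa => faaaaKaaaa   [K → a K a]
faaaaKaaaa => faaaaaKaaaaa   [K → a K a]
faaaaaKaaaaa => faaaaaaKaaaaaa   [K → a K a]
faaaaaaKaaaaaa => faaaaaaaKaaaaaaa   [K → a K a]
faaaaaaaKaaaaaaa => faaaaaaabaaaaaaa   [K → b]

P => fPa => faKa => faaKaa => faaaKaaa => faaaaKaaaa => faaaaaKaaaaa => faaaaaaKaaaaaa => faaaaaaaKaaaaaaa => faaaaaaabaaaaaaa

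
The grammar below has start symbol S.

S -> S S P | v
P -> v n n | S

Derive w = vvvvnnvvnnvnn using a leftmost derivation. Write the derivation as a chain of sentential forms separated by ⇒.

S⇒SSP⇒vSP⇒vSSPP⇒vSSPSPP⇒vvSPSPP⇒vvvPSPP⇒vvvvnnSPP⇒vvvvnnvPP⇒vvvvnnvvnnP⇒vvvvnnvvnnvnn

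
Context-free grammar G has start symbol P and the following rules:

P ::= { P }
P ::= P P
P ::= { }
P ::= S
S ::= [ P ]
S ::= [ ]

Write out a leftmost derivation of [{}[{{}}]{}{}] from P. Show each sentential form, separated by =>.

P=>S=>[P]=>[PP]=>[PPP]=>[PPPP]=>[{}PPP]=>[{}SPP]=>[{}[P]PP]=>[{}[{P}]PP]=>[{}[{{}}]PP]=>[{}[{{}}]{}P]=>[{}[{{}}]{}{}]

P => S   [P ::= S]
S => [P]   [S ::= [ P ]]
[P] => [PP]   [P ::= P P]
[PP] => [PPP]   [P ::= P P]
[PPP] => [PPPP]   [P ::= P P]
[PPPP] => [{}PPP]   [P ::= { }]
[{}PPP] => [{}SPP]   [P ::= S]
[{}SPP] => [{}[P]PP]   [S ::= [ P ]]
[{}[P]PP] => [{}[{P}]PP]   [P ::= { P }]
[{}[{P}]PP] => [{}[{{}}]PP]   [P ::= { }]
[{}[{{}}]PP] => [{}[{{}}]{}P]   [P ::= { }]
[{}[{{}}]{}P] => [{}[{{}}]{}{}]   [P ::= { }]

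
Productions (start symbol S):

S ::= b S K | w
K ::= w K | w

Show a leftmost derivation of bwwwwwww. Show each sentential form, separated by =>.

S => bSK   [S ::= b S K]
bSK => bwK   [S ::= w]
bwK => bwwK   [K ::= w K]
bwwK => bwwwK   [K ::= w K]
bwwwK => bwwwwK   [K ::= w K]
bwwwwK => bwwwwwK   [K ::= w K]
bwwwwwK => bwwwwwwK   [K ::= w K]
bwwwwwwK => bwwwwwww   [K ::= w]

S=>bSK=>bwK=>bwwK=>bwwwK=>bwwwwK=>bwwwwwK=>bwwwwwwK=>bwwwwwww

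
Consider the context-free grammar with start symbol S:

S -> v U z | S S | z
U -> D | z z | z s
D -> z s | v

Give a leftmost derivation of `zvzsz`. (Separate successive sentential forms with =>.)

S => SS   [S -> S S]
SS => zS   [S -> z]
zS => zvUz   [S -> v U z]
zvUz => zvDz   [U -> D]
zvDz => zvzsz   [D -> z s]

S => SS => zS => zvUz => zvDz => zvzsz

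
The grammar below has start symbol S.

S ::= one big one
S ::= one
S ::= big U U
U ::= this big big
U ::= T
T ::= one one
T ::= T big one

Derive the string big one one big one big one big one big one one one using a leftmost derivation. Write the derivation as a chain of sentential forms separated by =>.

S => big U U   [S ::= big U U]
big U U => big T U   [U ::= T]
big T U => big T big one U   [T ::= T big one]
big T big one U => big T big one big one U   [T ::= T big one]
big T big one big one U => big T big one big one big one U   [T ::= T big one]
big T big one big one big one U => big T big one big one big one big one U   [T ::= T big one]
big T big one big one big one big one U => big one one big one big one big one big one U   [T ::= one one]
big one one big one big one big one big one U => big one one big one big one big one big one T   [U ::= T]
big one one big one big one big one big one T => big one one big one big one big one big one one one   [T ::= one one]

S => big U U => big T U => big T big one U => big T big one big one U => big T big one big one big one U => big T big one big one big one big one U => big one one big one big one big one big one U => big one one big one big one big one big one T => big one one big one big one big one big one one one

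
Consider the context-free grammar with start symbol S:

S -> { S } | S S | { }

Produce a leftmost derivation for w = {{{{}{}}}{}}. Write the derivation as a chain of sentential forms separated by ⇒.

S ⇒ {S}   [S -> { S }]
{S} ⇒ {SS}   [S -> S S]
{SS} ⇒ {{S}S}   [S -> { S }]
{{S}S} ⇒ {{{S}}S}   [S -> { S }]
{{{S}}S} ⇒ {{{SS}}S}   [S -> S S]
{{{SS}}S} ⇒ {{{{}S}}S}   [S -> { }]
{{{{}S}}S} ⇒ {{{{}{}}}S}   [S -> { }]
{{{{}{}}}S} ⇒ {{{{}{}}}{}}   [S -> { }]

S ⇒ {S} ⇒ {SS} ⇒ {{S}S} ⇒ {{{S}}S} ⇒ {{{SS}}S} ⇒ {{{{}S}}S} ⇒ {{{{}{}}}S} ⇒ {{{{}{}}}{}}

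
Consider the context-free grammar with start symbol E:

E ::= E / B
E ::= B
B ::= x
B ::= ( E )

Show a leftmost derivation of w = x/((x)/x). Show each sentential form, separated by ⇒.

E ⇒ E/B ⇒ B/B ⇒ x/B ⇒ x/(E) ⇒ x/(E/B) ⇒ x/(B/B) ⇒ x/((E)/B) ⇒ x/((B)/B) ⇒ x/((x)/B) ⇒ x/((x)/x)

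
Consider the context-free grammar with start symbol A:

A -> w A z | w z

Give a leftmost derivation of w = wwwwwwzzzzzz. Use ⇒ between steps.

A ⇒ wAz ⇒ wwAzz ⇒ wwwAzzz ⇒ wwwwAzzzz ⇒ wwwwwAzzzzz ⇒ wwwwwwzzzzzz

A ⇒ wAz   [A -> w A z]
wAz ⇒ wwAzz   [A -> w A z]
wwAzz ⇒ wwwAzzz   [A -> w A z]
wwwAzzz ⇒ wwwwAzzzz   [A -> w A z]
wwwwAzzzz ⇒ wwwwwAzzzzz   [A -> w A z]
wwwwwAzzzzz ⇒ wwwwwwzzzzzz   [A -> w z]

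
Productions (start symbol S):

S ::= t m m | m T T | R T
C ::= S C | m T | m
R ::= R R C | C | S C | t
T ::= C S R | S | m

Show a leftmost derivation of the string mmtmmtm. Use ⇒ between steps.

S ⇒ mTT ⇒ mCSRT ⇒ mmSRT ⇒ mmtmmRT ⇒ mmtmmtT ⇒ mmtmmtm

S ⇒ mTT   [S ::= m T T]
mTT ⇒ mCSRT   [T ::= C S R]
mCSRT ⇒ mmSRT   [C ::= m]
mmSRT ⇒ mmtmmRT   [S ::= t m m]
mmtmmRT ⇒ mmtmmtT   [R ::= t]
mmtmmtT ⇒ mmtmmtm   [T ::= m]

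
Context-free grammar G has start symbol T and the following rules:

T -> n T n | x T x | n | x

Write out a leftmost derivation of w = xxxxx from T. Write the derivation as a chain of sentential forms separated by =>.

T => xTx => xxTxx => xxxxx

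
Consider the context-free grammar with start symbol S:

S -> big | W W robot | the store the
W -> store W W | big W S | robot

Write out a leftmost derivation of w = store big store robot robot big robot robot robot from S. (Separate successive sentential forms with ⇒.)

S ⇒ W W robot   [S -> W W robot]
W W robot ⇒ store W W W robot   [W -> store W W]
store W W W robot ⇒ store big W S W W robot   [W -> big W S]
store big W S W W robot ⇒ store big store W W S W W robot   [W -> store W W]
store big store W W S W W robot ⇒ store big store robot W S W W robot   [W -> robot]
store big store robot W S W W robot ⇒ store big store robot robot S W W robot   [W -> robot]
store big store robot robot S W W robot ⇒ store big store robot robot big W W robot   [S -> big]
store big store robot robot big W W robot ⇒ store big store robot robot big robot W robot   [W -> robot]
store big store robot robot big robot W robot ⇒ store big store robot robot big robot robot robot   [W -> robot]

S ⇒ W W robot ⇒ store W W W robot ⇒ store big W S W W robot ⇒ store big store W W S W W robot ⇒ store big store robot W S W W robot ⇒ store big store robot robot S W W robot ⇒ store big store robot robot big W W robot ⇒ store big store robot robot big robot W robot ⇒ store big store robot robot big robot robot robot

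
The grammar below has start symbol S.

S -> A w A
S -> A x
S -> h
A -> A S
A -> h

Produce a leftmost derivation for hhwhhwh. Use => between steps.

S => AwA => ASwA => ASSwA => hSSwA => hAwASwA => hhwASwA => hhwhSwA => hhwhhwA => hhwhhwh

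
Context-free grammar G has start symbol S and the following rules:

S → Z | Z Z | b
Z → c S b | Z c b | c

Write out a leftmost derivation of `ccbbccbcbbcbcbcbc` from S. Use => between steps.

S => ZZ => ZcbZ => ZcbcbZ => ZcbcbcbZ => cSbcbcbcbZ => cZZbcbcbcbZ => ccSbZbcbcbcbZ => ccbbZbcbcbcbZ => ccbbZcbbcbcbcbZ => ccbbZcbcbbcbcbcbZ => ccbbccbcbbcbcbcbZ => ccbbccbcbbcbcbcbc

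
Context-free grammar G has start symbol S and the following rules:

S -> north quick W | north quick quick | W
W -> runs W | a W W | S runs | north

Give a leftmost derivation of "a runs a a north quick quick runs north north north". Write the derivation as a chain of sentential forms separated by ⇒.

S ⇒ W ⇒ a W W ⇒ a runs W W ⇒ a runs a W W W ⇒ a runs a a W W W W ⇒ a runs a a S runs W W W ⇒ a runs a a north quick quick runs W W W ⇒ a runs a a north quick quick runs north W W ⇒ a runs a a north quick quick runs north north W ⇒ a runs a a north quick quick runs north north north

S ⇒ W   [S -> W]
W ⇒ a W W   [W -> a W W]
a W W ⇒ a runs W W   [W -> runs W]
a runs W W ⇒ a runs a W W W   [W -> a W W]
a runs a W W W ⇒ a runs a a W W W W   [W -> a W W]
a runs a a W W W W ⇒ a runs a a S runs W W W   [W -> S runs]
a runs a a S runs W W W ⇒ a runs a a north quick quick runs W W W   [S -> north quick quick]
a runs a a north quick quick runs W W W ⇒ a runs a a north quick quick runs north W W   [W -> north]
a runs a a north quick quick runs north W W ⇒ a runs a a north quick quick runs north north W   [W -> north]
a runs a a north quick quick runs north north W ⇒ a runs a a north quick quick runs north north north   [W -> north]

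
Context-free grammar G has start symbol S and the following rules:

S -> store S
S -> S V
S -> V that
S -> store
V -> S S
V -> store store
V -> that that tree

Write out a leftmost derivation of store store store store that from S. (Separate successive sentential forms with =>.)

S => store S => store V that => store S S that => store store S that => store store store S that => store store store store that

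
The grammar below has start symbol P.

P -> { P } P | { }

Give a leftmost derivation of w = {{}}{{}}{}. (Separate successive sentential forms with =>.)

P => {P}P => {{}}P => {{}}{P}P => {{}}{{}}P => {{}}{{}}{}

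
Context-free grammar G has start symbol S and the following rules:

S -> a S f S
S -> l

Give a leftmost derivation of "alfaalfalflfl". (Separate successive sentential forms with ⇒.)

S ⇒ aSfS   [S -> a S f S]
aSfS ⇒ alfS   [S -> l]
alfS ⇒ alfaSfS   [S -> a S f S]
alfaSfS ⇒ alfaaSfSfS   [S -> a S f S]
alfaaSfSfS ⇒ alfaalfSfS   [S -> l]
alfaalfSfS ⇒ alfaalfaSfSfS   [S -> a S f S]
alfaalfaSfSfS ⇒ alfaalfalfSfS   [S -> l]
alfaalfalfSfS ⇒ alfaalfalflfS   [S -> l]
alfaalfalflfS ⇒ alfaalfalflfl   [S -> l]

S⇒aSfS⇒alfS⇒alfaSfS⇒alfaaSfSfS⇒alfaalfSfS⇒alfaalfaSfSfS⇒alfaalfalfSfS⇒alfaalfalflfS⇒alfaalfalflfl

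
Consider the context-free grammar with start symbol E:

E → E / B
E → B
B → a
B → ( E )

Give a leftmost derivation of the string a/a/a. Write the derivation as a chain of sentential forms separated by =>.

E => E/B   [E → E / B]
E/B => E/B/B   [E → E / B]
E/B/B => B/B/B   [E → B]
B/B/B => a/B/B   [B → a]
a/B/B => a/a/B   [B → a]
a/a/B => a/a/a   [B → a]

E => E/B => E/B/B => B/B/B => a/B/B => a/a/B => a/a/a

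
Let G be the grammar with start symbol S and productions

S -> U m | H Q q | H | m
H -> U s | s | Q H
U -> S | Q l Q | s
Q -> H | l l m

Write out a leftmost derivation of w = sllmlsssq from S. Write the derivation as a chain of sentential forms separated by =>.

S => HQq => sQq => sHq => sUsq => sQlQsq => sllmlQsq => sllmlHsq => sllmlQHsq => sllmlHHsq => sllmlsHsq => sllmlsssq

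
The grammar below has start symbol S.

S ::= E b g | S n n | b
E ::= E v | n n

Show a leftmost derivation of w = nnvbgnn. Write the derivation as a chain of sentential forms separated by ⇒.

S ⇒ Snn ⇒ Ebgnn ⇒ Evbgnn ⇒ nnvbgnn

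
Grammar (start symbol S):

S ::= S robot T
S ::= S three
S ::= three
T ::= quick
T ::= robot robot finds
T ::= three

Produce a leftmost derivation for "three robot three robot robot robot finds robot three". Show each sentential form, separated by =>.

S => S robot T => S robot T robot T => S robot T robot T robot T => three robot T robot T robot T => three robot three robot T robot T => three robot three robot robot robot finds robot T => three robot three robot robot robot finds robot three

S => S robot T   [S ::= S robot T]
S robot T => S robot T robot T   [S ::= S robot T]
S robot T robot T => S robot T robot T robot T   [S ::= S robot T]
S robot T robot T robot T => three robot T robot T robot T   [S ::= three]
three robot T robot T robot T => three robot three robot T robot T   [T ::= three]
three robot three robot T robot T => three robot three robot robot robot finds robot T   [T ::= robot robot finds]
three robot three robot robot robot finds robot T => three robot three robot robot robot finds robot three   [T ::= three]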